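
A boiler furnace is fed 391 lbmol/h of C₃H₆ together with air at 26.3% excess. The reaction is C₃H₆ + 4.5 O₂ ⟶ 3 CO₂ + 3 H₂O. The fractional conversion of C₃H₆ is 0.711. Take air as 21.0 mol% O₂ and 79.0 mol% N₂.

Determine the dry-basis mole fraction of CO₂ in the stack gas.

0.0811

Stoichiometric O₂ = 4.5 × 391 = 1760 lbmol/h; O₂ fed = 1760 × 1.263 = 2222 lbmol/h.
N₂ fed = 2222 × 79/21 = 8360 lbmol/h.
Fuel reacted = 0.711 × 391 → ξ = 278 lbmol/h.
Outlet (n = n₀ + ν ξ):
  C₃H₆: 391 − 1(278) = 113
  O₂: 2222 − 4.5(278) = 971.2
  N₂: 8360 (inert)
  CO₂: 0 + 3(278) = 834
  H₂O: 0 + 3(278) = 834
Dry total = 10280 lbmol/h; y_CO₂ (dry) = 834 / 10280 = 0.08114.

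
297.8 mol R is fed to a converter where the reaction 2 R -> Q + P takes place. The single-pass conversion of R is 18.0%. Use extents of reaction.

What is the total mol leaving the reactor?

R reacted = 0.18 × 297.8 = 53.6 mol; ν_R = −2, so ξ = 53.6/2 = 26.8 mol.
Outlet amounts (n = n₀ + ν ξ):
  R: 297.8 − 2(26.8) = 244.2
  Q: 0 + 1(26.8) = 26.8
  P: 0 + 1(26.8) = 26.8
Total out = 244.2 + 26.8 + 26.8 = 297.8 mol.

298 mol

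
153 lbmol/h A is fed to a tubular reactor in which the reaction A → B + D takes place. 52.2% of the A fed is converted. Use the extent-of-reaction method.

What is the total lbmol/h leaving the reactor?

233 lbmol/h

A reacted = 0.522 × 153 = 79.87 lbmol/h; ν_A = −1, so ξ = 79.87/1 = 79.87 lbmol/h.
Outlet amounts (n = n₀ + ν ξ):
  A: 153 − 1(79.87) = 73.13
  B: 0 + 1(79.87) = 79.87
  D: 0 + 1(79.87) = 79.87
Total out = 73.13 + 79.87 + 79.87 = 232.9 lbmol/h.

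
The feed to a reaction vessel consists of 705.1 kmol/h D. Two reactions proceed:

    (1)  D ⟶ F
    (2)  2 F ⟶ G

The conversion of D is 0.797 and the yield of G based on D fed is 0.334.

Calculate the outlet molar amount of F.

91 kmol/h

Conversion of D: D consumed = 1ξ₁ = 0.797 × 705.1 → ξ₁ = 562 kmol/h.
Yield of G: 1ξ₂ / 705.1 = 0.334 → ξ₂ = 235.5 kmol/h.
Outlet amounts (n = n₀ + Σ ν·ξ):
  D: 705.1 − 1(562) = 143.1
  F: 0 + 1(562) − 2(235.5) = 90.96
  G: 0 + 1(235.5) = 235.5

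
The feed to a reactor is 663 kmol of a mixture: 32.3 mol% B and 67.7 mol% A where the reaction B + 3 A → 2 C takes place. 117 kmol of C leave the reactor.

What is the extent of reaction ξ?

ξ = 58.5 kmol

For C: n = n₀ + 2ξ → 117 = 0 + 2ξ, giving ξ = 58.5 kmol.
Outlet amounts (n = n₀ + ν ξ):
  B: 214.1 − 1(58.5) = 155.6
  A: 448.9 − 3(58.5) = 273.4
  C: 0 + 2(58.5) = 117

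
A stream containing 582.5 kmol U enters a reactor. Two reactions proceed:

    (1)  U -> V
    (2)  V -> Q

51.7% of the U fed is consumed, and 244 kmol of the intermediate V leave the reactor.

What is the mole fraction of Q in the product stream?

0.0981

Conversion of U: U consumed = 1ξ₁ = 0.517 × 582.5 → ξ₁ = 301.2 kmol.
V balance: n_V = 0 + 1ξ₁ − 1ξ₂ = 244 → ξ₂ = (1·301.2 − 244)/1 = 57.15 kmol.
Outlet amounts (n = n₀ + Σ ν·ξ):
  U: 582.5 − 1(301.2) = 281.3
  V: 0 + 1(301.2) − 1(57.15) = 244
  Q: 0 + 1(57.15) = 57.15
Total out = 582.5 kmol; y_Q = 57.15 / 582.5 = 0.09812.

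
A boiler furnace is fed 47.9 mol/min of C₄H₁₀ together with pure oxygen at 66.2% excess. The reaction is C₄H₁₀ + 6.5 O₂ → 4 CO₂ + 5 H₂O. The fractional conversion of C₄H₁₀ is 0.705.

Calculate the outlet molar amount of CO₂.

135 mol/min

Stoichiometric O₂ = 6.5 × 47.9 = 311.3 mol/min; O₂ fed = 311.3 × 1.662 = 517.5 mol/min.
Fuel reacted = 0.705 × 47.9 → ξ = 33.77 mol/min.
Outlet (n = n₀ + ν ξ):
  C₄H₁₀: 47.9 − 1(33.77) = 14.13
  O₂: 517.5 − 6.5(33.77) = 298
  CO₂: 0 + 4(33.77) = 135.1
  H₂O: 0 + 5(33.77) = 168.8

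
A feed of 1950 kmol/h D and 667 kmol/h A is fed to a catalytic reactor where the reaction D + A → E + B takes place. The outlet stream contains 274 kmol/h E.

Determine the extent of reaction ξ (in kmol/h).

ξ = 274 kmol/h

For E: n = n₀ + 1ξ → 274 = 0 + 1ξ, giving ξ = 274 kmol/h.
Outlet amounts (n = n₀ + ν ξ):
  D: 1950 − 1(274) = 1676
  A: 667 − 1(274) = 393
  E: 0 + 1(274) = 274
  B: 0 + 1(274) = 274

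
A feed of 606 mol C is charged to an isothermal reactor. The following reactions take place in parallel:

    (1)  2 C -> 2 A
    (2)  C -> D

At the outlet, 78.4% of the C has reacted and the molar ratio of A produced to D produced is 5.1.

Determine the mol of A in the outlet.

Conversion of C: C consumed = 0.784 × 606 = 475.1 mol = 2ξ₁ + 1ξ₂.
Selectivity: 2ξ₁ / (1ξ₂) = 5.1 → ξ₁ = 2.55 ξ₂.
Substitute: (2·2.55 + 1) ξ₂ = 475.1 → ξ₂ = 77.89 mol, ξ₁ = 198.6 mol.
Outlet amounts (n = n₀ + Σ ν·ξ):
  C: 606 − 2(198.6) − 1(77.89) = 130.9
  A: 0 + 2(198.6) = 397.2
  D: 0 + 1(77.89) = 77.89

397 mol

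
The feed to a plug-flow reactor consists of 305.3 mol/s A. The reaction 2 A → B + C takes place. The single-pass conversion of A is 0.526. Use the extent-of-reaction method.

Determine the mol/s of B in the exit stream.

A reacted = 0.526 × 305.3 = 160.6 mol/s; ν_A = −2, so ξ = 160.6/2 = 80.29 mol/s.
Outlet amounts (n = n₀ + ν ξ):
  A: 305.3 − 2(80.29) = 144.7
  B: 0 + 1(80.29) = 80.29
  C: 0 + 1(80.29) = 80.29

80.3 mol/s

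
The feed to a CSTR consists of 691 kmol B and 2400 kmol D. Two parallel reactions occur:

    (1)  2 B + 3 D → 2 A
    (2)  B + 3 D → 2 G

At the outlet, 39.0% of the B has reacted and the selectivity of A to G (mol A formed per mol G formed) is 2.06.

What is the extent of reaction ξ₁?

Conversion of B: B consumed = 0.39 × 691 = 269.5 kmol = 2ξ₁ + 1ξ₂.
Selectivity: 2ξ₁ / (2ξ₂) = 2.06 → ξ₁ = 2.06 ξ₂.
Substitute: (2·2.06 + 1) ξ₂ = 269.5 → ξ₂ = 52.63 kmol, ξ₁ = 108.4 kmol.
Outlet amounts (n = n₀ + Σ ν·ξ):
  B: 691 − 2(108.4) − 1(52.63) = 421.5
  D: 2400 − 3(108.4) − 3(52.63) = 1917
  A: 0 + 2(108.4) = 216.9
  G: 0 + 2(52.63) = 105.3

ξ₁ = 108 kmol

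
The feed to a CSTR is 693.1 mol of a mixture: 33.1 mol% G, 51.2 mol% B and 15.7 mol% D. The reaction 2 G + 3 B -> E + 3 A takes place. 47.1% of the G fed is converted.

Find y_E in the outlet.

G reacted = 0.471 × 229.4 = 108.1 mol; ν_G = −2, so ξ = 108.1/2 = 54.03 mol.
Outlet amounts (n = n₀ + ν ξ):
  G: 229.4 − 2(54.03) = 121.4
  B: 354.9 − 3(54.03) = 192.8
  E: 0 + 1(54.03) = 54.03
  A: 0 + 3(54.03) = 162.1
  D: 108.8 (inert)
Total out = 639.1 mol; y_E = 54.03 / 639.1 = 0.08454.

0.0845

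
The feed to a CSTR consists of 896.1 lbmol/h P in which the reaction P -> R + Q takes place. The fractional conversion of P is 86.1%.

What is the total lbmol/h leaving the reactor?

1670 lbmol/h

P reacted = 0.861 × 896.1 = 771.5 lbmol/h; ν_P = −1, so ξ = 771.5/1 = 771.5 lbmol/h.
Outlet amounts (n = n₀ + ν ξ):
  P: 896.1 − 1(771.5) = 124.6
  R: 0 + 1(771.5) = 771.5
  Q: 0 + 1(771.5) = 771.5
Total out = 124.6 + 771.5 + 771.5 = 1668 lbmol/h.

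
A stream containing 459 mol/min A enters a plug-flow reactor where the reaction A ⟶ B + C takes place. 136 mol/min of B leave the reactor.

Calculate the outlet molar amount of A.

For B: n = n₀ + 1ξ → 136 = 0 + 1ξ, giving ξ = 136 mol/min.
Outlet amounts (n = n₀ + ν ξ):
  A: 459 − 1(136) = 323
  B: 0 + 1(136) = 136
  C: 0 + 1(136) = 136

323 mol/min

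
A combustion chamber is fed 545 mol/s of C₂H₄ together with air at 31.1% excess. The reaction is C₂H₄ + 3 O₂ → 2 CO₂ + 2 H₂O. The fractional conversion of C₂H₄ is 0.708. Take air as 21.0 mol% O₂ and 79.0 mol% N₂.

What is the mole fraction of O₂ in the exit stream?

0.0917

Stoichiometric O₂ = 3 × 545 = 1635 mol/s; O₂ fed = 1635 × 1.311 = 2143 mol/s.
N₂ fed = 2143 × 79/21 = 8064 mol/s.
Fuel reacted = 0.708 × 545 → ξ = 385.9 mol/s.
Outlet (n = n₀ + ν ξ):
  C₂H₄: 545 − 1(385.9) = 159.1
  O₂: 2143 − 3(385.9) = 985.9
  N₂: 8064 (inert)
  CO₂: 0 + 2(385.9) = 771.7
  H₂O: 0 + 2(385.9) = 771.7
Total out = 10750 mol/s; y_O₂ = 985.9 / 10750 = 0.09169.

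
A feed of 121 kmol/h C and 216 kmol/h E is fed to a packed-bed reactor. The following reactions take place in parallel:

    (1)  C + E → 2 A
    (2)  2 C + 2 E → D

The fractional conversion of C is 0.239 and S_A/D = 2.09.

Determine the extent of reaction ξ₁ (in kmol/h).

ξ₁ = 9.92 kmol/h

Conversion of C: C consumed = 0.239 × 121 = 28.92 kmol/h = 1ξ₁ + 2ξ₂.
Selectivity: 2ξ₁ / (1ξ₂) = 2.09 → ξ₁ = 1.045 ξ₂.
Substitute: (1·1.045 + 2) ξ₂ = 28.92 → ξ₂ = 9.497 kmol/h, ξ₁ = 9.925 kmol/h.
Outlet amounts (n = n₀ + Σ ν·ξ):
  C: 121 − 1(9.925) − 2(9.497) = 92.08
  E: 216 − 1(9.925) − 2(9.497) = 187.1
  A: 0 + 2(9.925) = 19.85
  D: 0 + 1(9.497) = 9.497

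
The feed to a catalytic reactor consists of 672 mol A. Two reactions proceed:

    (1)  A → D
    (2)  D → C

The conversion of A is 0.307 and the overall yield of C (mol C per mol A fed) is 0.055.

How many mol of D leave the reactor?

Conversion of A: A consumed = 1ξ₁ = 0.307 × 672 → ξ₁ = 206.3 mol.
Yield of C: 1ξ₂ / 672 = 0.055 → ξ₂ = 36.96 mol.
Outlet amounts (n = n₀ + Σ ν·ξ):
  A: 672 − 1(206.3) = 465.7
  D: 0 + 1(206.3) − 1(36.96) = 169.3
  C: 0 + 1(36.96) = 36.96

169 mol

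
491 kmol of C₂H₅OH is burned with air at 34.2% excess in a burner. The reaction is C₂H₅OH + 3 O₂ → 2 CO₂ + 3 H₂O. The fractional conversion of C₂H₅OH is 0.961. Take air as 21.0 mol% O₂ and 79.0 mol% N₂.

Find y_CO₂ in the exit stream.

Stoichiometric O₂ = 3 × 491 = 1473 kmol; O₂ fed = 1473 × 1.342 = 1977 kmol.
N₂ fed = 1977 × 79/21 = 7436 kmol.
Fuel reacted = 0.961 × 491 → ξ = 471.9 kmol.
Outlet (n = n₀ + ν ξ):
  C₂H₅OH: 491 − 1(471.9) = 19.15
  O₂: 1977 − 3(471.9) = 561.2
  N₂: 7436 (inert)
  CO₂: 0 + 2(471.9) = 943.7
  H₂O: 0 + 3(471.9) = 1416
Total out = 10380 kmol; y_CO₂ = 943.7 / 10380 = 0.09095.

0.091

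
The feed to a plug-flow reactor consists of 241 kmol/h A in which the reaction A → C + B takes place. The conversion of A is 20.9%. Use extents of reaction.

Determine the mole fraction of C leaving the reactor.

0.173

A reacted = 0.209 × 241 = 50.37 kmol/h; ν_A = −1, so ξ = 50.37/1 = 50.37 kmol/h.
Outlet amounts (n = n₀ + ν ξ):
  A: 241 − 1(50.37) = 190.6
  C: 0 + 1(50.37) = 50.37
  B: 0 + 1(50.37) = 50.37
Total out = 291.4 kmol/h; y_C = 50.37 / 291.4 = 0.1729.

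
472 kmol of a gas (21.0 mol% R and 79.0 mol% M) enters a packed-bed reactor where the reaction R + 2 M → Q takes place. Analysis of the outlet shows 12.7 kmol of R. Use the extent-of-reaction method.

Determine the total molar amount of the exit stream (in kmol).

For R: n = n₀ − 1ξ → 12.7 = 99.12 − 1ξ, giving ξ = 86.42 kmol.
Outlet amounts (n = n₀ + ν ξ):
  R: 99.12 − 1(86.42) = 12.7
  M: 372.9 − 2(86.42) = 200
  Q: 0 + 1(86.42) = 86.42
Total out = 12.7 + 200 + 86.42 = 299.2 kmol.

299 kmol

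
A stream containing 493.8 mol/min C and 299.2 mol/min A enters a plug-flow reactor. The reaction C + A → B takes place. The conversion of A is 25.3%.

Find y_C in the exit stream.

A reacted = 0.253 × 299.2 = 75.7 mol/min; ν_A = −1, so ξ = 75.7/1 = 75.7 mol/min.
Outlet amounts (n = n₀ + ν ξ):
  C: 493.8 − 1(75.7) = 418.1
  A: 299.2 − 1(75.7) = 223.5
  B: 0 + 1(75.7) = 75.7
Total out = 717.3 mol/min; y_C = 418.1 / 717.3 = 0.5829.

0.583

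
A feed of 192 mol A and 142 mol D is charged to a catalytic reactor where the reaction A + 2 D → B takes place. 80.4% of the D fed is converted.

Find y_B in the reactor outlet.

0.26

D reacted = 0.804 × 142 = 114.2 mol; ν_D = −2, so ξ = 114.2/2 = 57.08 mol.
Outlet amounts (n = n₀ + ν ξ):
  A: 192 − 1(57.08) = 134.9
  D: 142 − 2(57.08) = 27.83
  B: 0 + 1(57.08) = 57.08
Total out = 219.8 mol; y_B = 57.08 / 219.8 = 0.2597.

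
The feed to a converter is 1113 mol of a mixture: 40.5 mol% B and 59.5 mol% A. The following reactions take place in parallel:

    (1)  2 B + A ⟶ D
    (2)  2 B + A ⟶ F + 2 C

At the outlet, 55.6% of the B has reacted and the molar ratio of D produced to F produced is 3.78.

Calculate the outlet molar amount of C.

Conversion of B: B consumed = 0.556 × 450.8 = 250.6 mol = 2ξ₁ + 2ξ₂.
Selectivity: 1ξ₁ / (1ξ₂) = 3.78 → ξ₁ = 3.78 ξ₂.
Substitute: (2·3.78 + 2) ξ₂ = 250.6 → ξ₂ = 26.22 mol, ξ₁ = 99.1 mol.
Outlet amounts (n = n₀ + Σ ν·ξ):
  B: 450.8 − 2(99.1) − 2(26.22) = 200.1
  A: 662.2 − 1(99.1) − 1(26.22) = 536.9
  D: 0 + 1(99.1) = 99.1
  F: 0 + 1(26.22) = 26.22
  C: 0 + 2(26.22) = 52.43

52.4 mol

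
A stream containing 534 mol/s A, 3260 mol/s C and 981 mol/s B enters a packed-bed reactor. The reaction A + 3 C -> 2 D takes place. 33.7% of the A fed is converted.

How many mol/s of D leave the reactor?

A reacted = 0.337 × 534 = 180 mol/s; ν_A = −1, so ξ = 180/1 = 180 mol/s.
Outlet amounts (n = n₀ + ν ξ):
  A: 534 − 1(180) = 354
  C: 3260 − 3(180) = 2720
  D: 0 + 2(180) = 359.9
  B: 981 (inert)

360 mol/s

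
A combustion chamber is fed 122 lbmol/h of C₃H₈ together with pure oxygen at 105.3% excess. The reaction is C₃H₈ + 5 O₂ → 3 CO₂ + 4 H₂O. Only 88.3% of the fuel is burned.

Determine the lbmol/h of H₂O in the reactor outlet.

Stoichiometric O₂ = 5 × 122 = 610 lbmol/h; O₂ fed = 610 × 2.053 = 1252 lbmol/h.
Fuel reacted = 0.883 × 122 → ξ = 107.7 lbmol/h.
Outlet (n = n₀ + ν ξ):
  C₃H₈: 122 − 1(107.7) = 14.27
  O₂: 1252 − 5(107.7) = 713.7
  CO₂: 0 + 3(107.7) = 323.2
  H₂O: 0 + 4(107.7) = 430.9

431 lbmol/h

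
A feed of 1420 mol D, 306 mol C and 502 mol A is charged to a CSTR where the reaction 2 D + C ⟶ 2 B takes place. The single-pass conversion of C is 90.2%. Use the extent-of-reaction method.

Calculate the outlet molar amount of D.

C reacted = 0.902 × 306 = 276 mol; ν_C = −1, so ξ = 276/1 = 276 mol.
Outlet amounts (n = n₀ + ν ξ):
  D: 1420 − 2(276) = 868
  C: 306 − 1(276) = 29.99
  B: 0 + 2(276) = 552
  A: 502 (inert)

868 mol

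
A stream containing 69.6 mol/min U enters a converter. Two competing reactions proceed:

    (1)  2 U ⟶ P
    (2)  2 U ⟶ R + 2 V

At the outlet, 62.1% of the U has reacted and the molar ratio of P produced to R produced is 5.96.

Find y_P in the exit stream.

Conversion of U: U consumed = 0.621 × 69.6 = 43.22 mol/min = 2ξ₁ + 2ξ₂.
Selectivity: 1ξ₁ / (1ξ₂) = 5.96 → ξ₁ = 5.96 ξ₂.
Substitute: (2·5.96 + 2) ξ₂ = 43.22 → ξ₂ = 3.105 mol/min, ξ₁ = 18.51 mol/min.
Outlet amounts (n = n₀ + Σ ν·ξ):
  U: 69.6 − 2(18.51) − 2(3.105) = 26.38
  P: 0 + 1(18.51) = 18.51
  R: 0 + 1(3.105) = 3.105
  V: 0 + 2(3.105) = 6.21
Total out = 54.2 mol/min; y_P = 18.51 / 54.2 = 0.3414.

0.341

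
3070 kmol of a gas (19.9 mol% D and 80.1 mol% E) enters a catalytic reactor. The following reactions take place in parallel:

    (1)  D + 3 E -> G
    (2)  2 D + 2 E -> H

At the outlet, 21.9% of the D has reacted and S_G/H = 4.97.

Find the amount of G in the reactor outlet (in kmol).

95.4 kmol

Conversion of D: D consumed = 0.219 × 610.9 = 133.8 kmol = 1ξ₁ + 2ξ₂.
Selectivity: 1ξ₁ / (1ξ₂) = 4.97 → ξ₁ = 4.97 ξ₂.
Substitute: (1·4.97 + 2) ξ₂ = 133.8 → ξ₂ = 19.2 kmol, ξ₁ = 95.4 kmol.
Outlet amounts (n = n₀ + Σ ν·ξ):
  D: 610.9 − 1(95.4) − 2(19.2) = 477.1
  E: 2459 − 3(95.4) − 2(19.2) = 2134
  G: 0 + 1(95.4) = 95.4
  H: 0 + 1(19.2) = 19.2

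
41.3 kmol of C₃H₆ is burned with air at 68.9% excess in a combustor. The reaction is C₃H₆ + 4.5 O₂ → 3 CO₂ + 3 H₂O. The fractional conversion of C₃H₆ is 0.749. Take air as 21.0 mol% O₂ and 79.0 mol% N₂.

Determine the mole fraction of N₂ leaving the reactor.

0.761

Stoichiometric O₂ = 4.5 × 41.3 = 185.8 kmol; O₂ fed = 185.8 × 1.689 = 313.9 kmol.
N₂ fed = 313.9 × 79/21 = 1181 kmol.
Fuel reacted = 0.749 × 41.3 → ξ = 30.93 kmol.
Outlet (n = n₀ + ν ξ):
  C₃H₆: 41.3 − 1(30.93) = 10.37
  O₂: 313.9 − 4.5(30.93) = 174.7
  N₂: 1181 (inert)
  CO₂: 0 + 3(30.93) = 92.8
  H₂O: 0 + 3(30.93) = 92.8
Total out = 1552 kmol; y_N₂ = 1181 / 1552 = 0.7611.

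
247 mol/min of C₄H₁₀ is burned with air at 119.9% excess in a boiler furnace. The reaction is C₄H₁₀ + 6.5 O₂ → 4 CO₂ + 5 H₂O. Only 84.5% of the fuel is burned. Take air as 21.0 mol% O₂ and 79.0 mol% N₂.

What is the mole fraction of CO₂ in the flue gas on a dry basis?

0.0511

Stoichiometric O₂ = 6.5 × 247 = 1606 mol/min; O₂ fed = 1606 × 2.199 = 3530 mol/min.
N₂ fed = 3530 × 79/21 = 13280 mol/min.
Fuel reacted = 0.845 × 247 → ξ = 208.7 mol/min.
Outlet (n = n₀ + ν ξ):
  C₄H₁₀: 247 − 1(208.7) = 38.28
  O₂: 3530 − 6.5(208.7) = 2174
  N₂: 13280 (inert)
  CO₂: 0 + 4(208.7) = 834.9
  H₂O: 0 + 5(208.7) = 1044
Dry total = 16330 mol/min; y_CO₂ (dry) = 834.9 / 16330 = 0.05113.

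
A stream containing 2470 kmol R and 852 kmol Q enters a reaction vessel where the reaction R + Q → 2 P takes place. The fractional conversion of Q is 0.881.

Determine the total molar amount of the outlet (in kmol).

3320 kmol

Q reacted = 0.881 × 852 = 750.6 kmol; ν_Q = −1, so ξ = 750.6/1 = 750.6 kmol.
Outlet amounts (n = n₀ + ν ξ):
  R: 2470 − 1(750.6) = 1719
  Q: 852 − 1(750.6) = 101.4
  P: 0 + 2(750.6) = 1501
Total out = 1719 + 101.4 + 1501 = 3322 kmol.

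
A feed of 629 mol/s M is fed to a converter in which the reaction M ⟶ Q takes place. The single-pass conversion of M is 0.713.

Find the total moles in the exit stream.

629 mol/s

M reacted = 0.713 × 629 = 448.5 mol/s; ν_M = −1, so ξ = 448.5/1 = 448.5 mol/s.
Outlet amounts (n = n₀ + ν ξ):
  M: 629 − 1(448.5) = 180.5
  Q: 0 + 1(448.5) = 448.5
Total out = 180.5 + 448.5 = 629 mol/s.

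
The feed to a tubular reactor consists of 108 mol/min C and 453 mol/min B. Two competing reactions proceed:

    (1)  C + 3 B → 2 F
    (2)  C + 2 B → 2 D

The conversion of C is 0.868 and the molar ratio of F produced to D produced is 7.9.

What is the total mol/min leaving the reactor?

Conversion of C: C consumed = 0.868 × 108 = 93.74 mol/min = 1ξ₁ + 1ξ₂.
Selectivity: 2ξ₁ / (2ξ₂) = 7.9 → ξ₁ = 7.9 ξ₂.
Substitute: (1·7.9 + 1) ξ₂ = 93.74 → ξ₂ = 10.53 mol/min, ξ₁ = 83.21 mol/min.
Outlet amounts (n = n₀ + Σ ν·ξ):
  C: 108 − 1(83.21) − 1(10.53) = 14.26
  B: 453 − 3(83.21) − 2(10.53) = 182.3
  F: 0 + 2(83.21) = 166.4
  D: 0 + 2(10.53) = 21.07
Total out = 14.26 + 182.3 + 166.4 + 21.07 = 384 mol/min.

384 mol/min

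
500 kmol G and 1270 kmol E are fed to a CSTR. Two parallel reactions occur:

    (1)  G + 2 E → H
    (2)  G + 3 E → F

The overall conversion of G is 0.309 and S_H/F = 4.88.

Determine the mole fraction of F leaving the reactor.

0.0183

Conversion of G: G consumed = 0.309 × 500 = 154.5 kmol = 1ξ₁ + 1ξ₂.
Selectivity: 1ξ₁ / (1ξ₂) = 4.88 → ξ₁ = 4.88 ξ₂.
Substitute: (1·4.88 + 1) ξ₂ = 154.5 → ξ₂ = 26.28 kmol, ξ₁ = 128.2 kmol.
Outlet amounts (n = n₀ + Σ ν·ξ):
  G: 500 − 1(128.2) − 1(26.28) = 345.5
  E: 1270 − 2(128.2) − 3(26.28) = 934.7
  H: 0 + 1(128.2) = 128.2
  F: 0 + 1(26.28) = 26.28
Total out = 1435 kmol; y_F = 26.28 / 1435 = 0.01831.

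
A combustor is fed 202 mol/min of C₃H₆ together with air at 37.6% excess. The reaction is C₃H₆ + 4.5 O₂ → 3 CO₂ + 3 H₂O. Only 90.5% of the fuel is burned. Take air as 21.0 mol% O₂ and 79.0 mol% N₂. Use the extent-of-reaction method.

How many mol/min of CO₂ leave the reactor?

548 mol/min

Stoichiometric O₂ = 4.5 × 202 = 909 mol/min; O₂ fed = 909 × 1.376 = 1251 mol/min.
N₂ fed = 1251 × 79/21 = 4705 mol/min.
Fuel reacted = 0.905 × 202 → ξ = 182.8 mol/min.
Outlet (n = n₀ + ν ξ):
  C₃H₆: 202 − 1(182.8) = 19.19
  O₂: 1251 − 4.5(182.8) = 428.1
  N₂: 4705 (inert)
  CO₂: 0 + 3(182.8) = 548.4
  H₂O: 0 + 3(182.8) = 548.4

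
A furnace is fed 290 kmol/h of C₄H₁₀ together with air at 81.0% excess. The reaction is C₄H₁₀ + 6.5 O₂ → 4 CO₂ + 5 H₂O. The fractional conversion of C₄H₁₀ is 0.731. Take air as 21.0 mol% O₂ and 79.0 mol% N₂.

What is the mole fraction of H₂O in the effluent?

Stoichiometric O₂ = 6.5 × 290 = 1885 kmol/h; O₂ fed = 1885 × 1.810 = 3412 kmol/h.
N₂ fed = 3412 × 79/21 = 12840 kmol/h.
Fuel reacted = 0.731 × 290 → ξ = 212 kmol/h.
Outlet (n = n₀ + ν ξ):
  C₄H₁₀: 290 − 1(212) = 78.01
  O₂: 3412 − 6.5(212) = 2034
  N₂: 12840 (inert)
  CO₂: 0 + 4(212) = 848
  H₂O: 0 + 5(212) = 1060
Total out = 16850 kmol/h; y_H₂O = 1060 / 16850 = 0.06289.

0.0629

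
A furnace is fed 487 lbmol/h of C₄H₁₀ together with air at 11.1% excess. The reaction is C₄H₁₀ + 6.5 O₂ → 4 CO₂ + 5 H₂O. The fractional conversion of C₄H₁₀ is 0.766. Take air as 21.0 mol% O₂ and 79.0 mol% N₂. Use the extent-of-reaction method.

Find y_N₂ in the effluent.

Stoichiometric O₂ = 6.5 × 487 = 3166 lbmol/h; O₂ fed = 3166 × 1.111 = 3517 lbmol/h.
N₂ fed = 3517 × 79/21 = 13230 lbmol/h.
Fuel reacted = 0.766 × 487 → ξ = 373 lbmol/h.
Outlet (n = n₀ + ν ξ):
  C₄H₁₀: 487 − 1(373) = 114
  O₂: 3517 − 6.5(373) = 1092
  N₂: 13230 (inert)
  CO₂: 0 + 4(373) = 1492
  H₂O: 0 + 5(373) = 1865
Total out = 17790 lbmol/h; y_N₂ = 13230 / 17790 = 0.7435.

0.744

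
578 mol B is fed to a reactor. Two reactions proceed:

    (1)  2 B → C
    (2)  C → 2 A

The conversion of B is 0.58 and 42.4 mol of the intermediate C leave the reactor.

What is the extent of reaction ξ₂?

Conversion of B: B consumed = 2ξ₁ = 0.58 × 578 → ξ₁ = 167.6 mol.
C balance: n_C = 0 + 1ξ₁ − 1ξ₂ = 42.4 → ξ₂ = (1·167.6 − 42.4)/1 = 125.2 mol.
Outlet amounts (n = n₀ + Σ ν·ξ):
  B: 578 − 2(167.6) = 242.8
  C: 0 + 1(167.6) − 1(125.2) = 42.4
  A: 0 + 2(125.2) = 250.4

ξ₂ = 125 mol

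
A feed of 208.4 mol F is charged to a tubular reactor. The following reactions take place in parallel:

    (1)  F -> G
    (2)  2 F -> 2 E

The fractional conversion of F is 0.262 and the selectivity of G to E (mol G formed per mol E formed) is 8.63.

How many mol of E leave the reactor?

5.67 mol

Conversion of F: F consumed = 0.262 × 208.4 = 54.6 mol = 1ξ₁ + 2ξ₂.
Selectivity: 1ξ₁ / (2ξ₂) = 8.63 → ξ₁ = 17.26 ξ₂.
Substitute: (1·17.26 + 2) ξ₂ = 54.6 → ξ₂ = 2.835 mol, ξ₁ = 48.93 mol.
Outlet amounts (n = n₀ + Σ ν·ξ):
  F: 208.4 − 1(48.93) − 2(2.835) = 153.8
  G: 0 + 1(48.93) = 48.93
  E: 0 + 2(2.835) = 5.67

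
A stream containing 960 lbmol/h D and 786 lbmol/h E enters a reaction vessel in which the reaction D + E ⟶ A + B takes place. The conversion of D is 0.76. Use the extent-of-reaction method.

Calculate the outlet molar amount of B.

730 lbmol/h

D reacted = 0.76 × 960 = 729.6 lbmol/h; ν_D = −1, so ξ = 729.6/1 = 729.6 lbmol/h.
Outlet amounts (n = n₀ + ν ξ):
  D: 960 − 1(729.6) = 230.4
  E: 786 − 1(729.6) = 56.4
  A: 0 + 1(729.6) = 729.6
  B: 0 + 1(729.6) = 729.6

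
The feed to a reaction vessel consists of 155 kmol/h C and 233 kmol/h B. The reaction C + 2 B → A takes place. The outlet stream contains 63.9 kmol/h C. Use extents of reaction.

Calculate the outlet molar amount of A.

For C: n = n₀ − 1ξ → 63.9 = 155 − 1ξ, giving ξ = 91.1 kmol/h.
Outlet amounts (n = n₀ + ν ξ):
  C: 155 − 1(91.1) = 63.9
  B: 233 − 2(91.1) = 50.8
  A: 0 + 1(91.1) = 91.1

91.1 kmol/h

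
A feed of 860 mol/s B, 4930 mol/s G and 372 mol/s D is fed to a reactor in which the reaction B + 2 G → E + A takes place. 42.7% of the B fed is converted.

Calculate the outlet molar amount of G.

B reacted = 0.427 × 860 = 367.2 mol/s; ν_B = −1, so ξ = 367.2/1 = 367.2 mol/s.
Outlet amounts (n = n₀ + ν ξ):
  B: 860 − 1(367.2) = 492.8
  G: 4930 − 2(367.2) = 4196
  E: 0 + 1(367.2) = 367.2
  A: 0 + 1(367.2) = 367.2
  D: 372 (inert)

4200 mol/s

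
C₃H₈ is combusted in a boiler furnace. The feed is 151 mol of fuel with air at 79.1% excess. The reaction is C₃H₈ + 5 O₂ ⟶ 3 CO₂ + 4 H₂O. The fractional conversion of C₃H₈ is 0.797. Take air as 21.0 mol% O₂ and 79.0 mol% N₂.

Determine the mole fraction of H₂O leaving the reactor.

Stoichiometric O₂ = 5 × 151 = 755 mol; O₂ fed = 755 × 1.791 = 1352 mol.
N₂ fed = 1352 × 79/21 = 5087 mol.
Fuel reacted = 0.797 × 151 → ξ = 120.3 mol.
Outlet (n = n₀ + ν ξ):
  C₃H₈: 151 − 1(120.3) = 30.65
  O₂: 1352 − 5(120.3) = 750.5
  N₂: 5087 (inert)
  CO₂: 0 + 3(120.3) = 361
  H₂O: 0 + 4(120.3) = 481.4
Total out = 6710 mol; y_H₂O = 481.4 / 6710 = 0.07174.

0.0717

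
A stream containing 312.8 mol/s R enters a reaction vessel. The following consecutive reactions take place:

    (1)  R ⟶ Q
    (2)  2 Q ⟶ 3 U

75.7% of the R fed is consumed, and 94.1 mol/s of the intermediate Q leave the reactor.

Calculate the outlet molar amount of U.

Conversion of R: R consumed = 1ξ₁ = 0.757 × 312.8 → ξ₁ = 236.8 mol/s.
Q balance: n_Q = 0 + 1ξ₁ − 2ξ₂ = 94.1 → ξ₂ = (1·236.8 − 94.1)/2 = 71.34 mol/s.
Outlet amounts (n = n₀ + Σ ν·ξ):
  R: 312.8 − 1(236.8) = 76.01
  Q: 0 + 1(236.8) − 2(71.34) = 94.1
  U: 0 + 3(71.34) = 214

214 mol/s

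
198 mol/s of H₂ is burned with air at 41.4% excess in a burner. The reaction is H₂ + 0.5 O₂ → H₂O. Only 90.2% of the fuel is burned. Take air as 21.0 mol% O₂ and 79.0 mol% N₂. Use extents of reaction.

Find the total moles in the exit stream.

Stoichiometric O₂ = 0.5 × 198 = 99 mol/s; O₂ fed = 99 × 1.414 = 140 mol/s.
N₂ fed = 140 × 79/21 = 526.6 mol/s.
Fuel reacted = 0.902 × 198 → ξ = 178.6 mol/s.
Outlet (n = n₀ + ν ξ):
  H₂: 198 − 1(178.6) = 19.4
  O₂: 140 − 0.5(178.6) = 50.69
  N₂: 526.6 (inert)
  H₂O: 0 + 1(178.6) = 178.6
Total out = 19.4 + 50.69 + 526.6 + 178.6 = 775.3 mol/s.

775 mol/s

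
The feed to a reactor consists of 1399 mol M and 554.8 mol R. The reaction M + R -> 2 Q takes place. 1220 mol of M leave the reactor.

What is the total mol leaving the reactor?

1950 mol

For M: n = n₀ − 1ξ → 1220 = 1399 − 1ξ, giving ξ = 179 mol.
Outlet amounts (n = n₀ + ν ξ):
  M: 1399 − 1(179) = 1220
  R: 554.8 − 1(179) = 375.8
  Q: 0 + 2(179) = 358
Total out = 1220 + 375.8 + 358 = 1954 mol.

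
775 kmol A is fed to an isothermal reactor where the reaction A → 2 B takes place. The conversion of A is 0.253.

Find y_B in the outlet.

0.404

A reacted = 0.253 × 775 = 196.1 kmol; ν_A = −1, so ξ = 196.1/1 = 196.1 kmol.
Outlet amounts (n = n₀ + ν ξ):
  A: 775 − 1(196.1) = 578.9
  B: 0 + 2(196.1) = 392.1
Total out = 971.1 kmol; y_B = 392.1 / 971.1 = 0.4038.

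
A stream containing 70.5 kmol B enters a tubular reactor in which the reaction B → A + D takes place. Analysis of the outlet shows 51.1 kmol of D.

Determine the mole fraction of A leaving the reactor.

0.42

For D: n = n₀ + 1ξ → 51.1 = 0 + 1ξ, giving ξ = 51.1 kmol.
Outlet amounts (n = n₀ + ν ξ):
  B: 70.5 − 1(51.1) = 19.4
  A: 0 + 1(51.1) = 51.1
  D: 0 + 1(51.1) = 51.1
Total out = 121.6 kmol; y_A = 51.1 / 121.6 = 0.4202.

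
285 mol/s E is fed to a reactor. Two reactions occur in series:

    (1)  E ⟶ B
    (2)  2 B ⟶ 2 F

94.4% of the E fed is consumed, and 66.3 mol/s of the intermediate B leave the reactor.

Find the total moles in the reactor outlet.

285 mol/s

Conversion of E: E consumed = 1ξ₁ = 0.944 × 285 → ξ₁ = 269 mol/s.
B balance: n_B = 0 + 1ξ₁ − 2ξ₂ = 66.3 → ξ₂ = (1·269 − 66.3)/2 = 101.4 mol/s.
Outlet amounts (n = n₀ + Σ ν·ξ):
  E: 285 − 1(269) = 15.96
  B: 0 + 1(269) − 2(101.4) = 66.3
  F: 0 + 2(101.4) = 202.7
Total out = 15.96 + 66.3 + 202.7 = 285 mol/s.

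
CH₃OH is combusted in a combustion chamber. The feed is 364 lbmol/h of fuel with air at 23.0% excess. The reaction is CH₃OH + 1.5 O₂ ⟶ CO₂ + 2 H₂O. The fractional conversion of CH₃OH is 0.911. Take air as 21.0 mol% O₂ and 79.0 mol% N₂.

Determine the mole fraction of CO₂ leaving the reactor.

Stoichiometric O₂ = 1.5 × 364 = 546 lbmol/h; O₂ fed = 546 × 1.230 = 671.6 lbmol/h.
N₂ fed = 671.6 × 79/21 = 2526 lbmol/h.
Fuel reacted = 0.911 × 364 → ξ = 331.6 lbmol/h.
Outlet (n = n₀ + ν ξ):
  CH₃OH: 364 − 1(331.6) = 32.4
  O₂: 671.6 − 1.5(331.6) = 174.2
  N₂: 2526 (inert)
  CO₂: 0 + 1(331.6) = 331.6
  H₂O: 0 + 2(331.6) = 663.2
Total out = 3728 lbmol/h; y_CO₂ = 331.6 / 3728 = 0.08895.

0.089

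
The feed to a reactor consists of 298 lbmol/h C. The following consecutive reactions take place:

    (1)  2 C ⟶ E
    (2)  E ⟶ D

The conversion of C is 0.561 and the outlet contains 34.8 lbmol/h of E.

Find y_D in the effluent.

Conversion of C: C consumed = 2ξ₁ = 0.561 × 298 → ξ₁ = 83.59 lbmol/h.
E balance: n_E = 0 + 1ξ₁ − 1ξ₂ = 34.8 → ξ₂ = (1·83.59 − 34.8)/1 = 48.79 lbmol/h.
Outlet amounts (n = n₀ + Σ ν·ξ):
  C: 298 − 2(83.59) = 130.8
  E: 0 + 1(83.59) − 1(48.79) = 34.8
  D: 0 + 1(48.79) = 48.79
Total out = 214.4 lbmol/h; y_D = 48.79 / 214.4 = 0.2275.

0.228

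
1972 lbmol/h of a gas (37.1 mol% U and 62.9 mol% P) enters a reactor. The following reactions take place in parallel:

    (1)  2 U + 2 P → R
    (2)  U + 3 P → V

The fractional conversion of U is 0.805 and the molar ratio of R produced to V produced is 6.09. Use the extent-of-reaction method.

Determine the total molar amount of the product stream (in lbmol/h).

1020 lbmol/h

Conversion of U: U consumed = 0.805 × 731.6 = 588.9 lbmol/h = 2ξ₁ + 1ξ₂.
Selectivity: 1ξ₁ / (1ξ₂) = 6.09 → ξ₁ = 6.09 ξ₂.
Substitute: (2·6.09 + 1) ξ₂ = 588.9 → ξ₂ = 44.68 lbmol/h, ξ₁ = 272.1 lbmol/h.
Outlet amounts (n = n₀ + Σ ν·ξ):
  U: 731.6 − 2(272.1) − 1(44.68) = 142.7
  P: 1240 − 2(272.1) − 3(44.68) = 562.1
  R: 0 + 1(272.1) = 272.1
  V: 0 + 1(44.68) = 44.68
Total out = 142.7 + 562.1 + 272.1 + 44.68 = 1022 lbmol/h.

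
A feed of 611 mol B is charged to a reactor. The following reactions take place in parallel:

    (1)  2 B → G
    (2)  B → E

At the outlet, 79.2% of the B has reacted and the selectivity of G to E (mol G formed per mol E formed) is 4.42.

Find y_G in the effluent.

Conversion of B: B consumed = 0.792 × 611 = 483.9 mol = 2ξ₁ + 1ξ₂.
Selectivity: 1ξ₁ / (1ξ₂) = 4.42 → ξ₁ = 4.42 ξ₂.
Substitute: (2·4.42 + 1) ξ₂ = 483.9 → ξ₂ = 49.18 mol, ξ₁ = 217.4 mol.
Outlet amounts (n = n₀ + Σ ν·ξ):
  B: 611 − 2(217.4) − 1(49.18) = 127.1
  G: 0 + 1(217.4) = 217.4
  E: 0 + 1(49.18) = 49.18
Total out = 393.6 mol; y_G = 217.4 / 393.6 = 0.5522.

0.552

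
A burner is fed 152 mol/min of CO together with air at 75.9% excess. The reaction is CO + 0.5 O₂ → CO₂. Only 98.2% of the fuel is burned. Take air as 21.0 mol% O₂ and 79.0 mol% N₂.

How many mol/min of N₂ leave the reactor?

503 mol/min

Stoichiometric O₂ = 0.5 × 152 = 76 mol/min; O₂ fed = 76 × 1.759 = 133.7 mol/min.
N₂ fed = 133.7 × 79/21 = 502.9 mol/min.
Fuel reacted = 0.982 × 152 → ξ = 149.3 mol/min.
Outlet (n = n₀ + ν ξ):
  CO: 152 − 1(149.3) = 2.736
  O₂: 133.7 − 0.5(149.3) = 59.05
  N₂: 502.9 (inert)
  CO₂: 0 + 1(149.3) = 149.3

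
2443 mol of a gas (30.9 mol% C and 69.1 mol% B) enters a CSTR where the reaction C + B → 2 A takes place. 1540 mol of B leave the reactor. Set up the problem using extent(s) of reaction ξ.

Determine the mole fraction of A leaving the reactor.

For B: n = n₀ − 1ξ → 1540 = 1688 − 1ξ, giving ξ = 148.1 mol.
Outlet amounts (n = n₀ + ν ξ):
  C: 754.9 − 1(148.1) = 606.8
  B: 1688 − 1(148.1) = 1540
  A: 0 + 2(148.1) = 296.2
Total out = 2443 mol; y_A = 296.2 / 2443 = 0.1213.

0.121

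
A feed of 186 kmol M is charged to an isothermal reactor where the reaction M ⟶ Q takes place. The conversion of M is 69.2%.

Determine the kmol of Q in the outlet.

129 kmol

M reacted = 0.692 × 186 = 128.7 kmol; ν_M = −1, so ξ = 128.7/1 = 128.7 kmol.
Outlet amounts (n = n₀ + ν ξ):
  M: 186 − 1(128.7) = 57.29
  Q: 0 + 1(128.7) = 128.7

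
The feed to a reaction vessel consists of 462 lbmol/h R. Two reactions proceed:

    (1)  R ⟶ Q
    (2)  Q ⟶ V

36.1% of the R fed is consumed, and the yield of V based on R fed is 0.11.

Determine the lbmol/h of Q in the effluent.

Conversion of R: R consumed = 1ξ₁ = 0.361 × 462 → ξ₁ = 166.8 lbmol/h.
Yield of V: 1ξ₂ / 462 = 0.11 → ξ₂ = 50.82 lbmol/h.
Outlet amounts (n = n₀ + Σ ν·ξ):
  R: 462 − 1(166.8) = 295.2
  Q: 0 + 1(166.8) − 1(50.82) = 116
  V: 0 + 1(50.82) = 50.82

116 lbmol/h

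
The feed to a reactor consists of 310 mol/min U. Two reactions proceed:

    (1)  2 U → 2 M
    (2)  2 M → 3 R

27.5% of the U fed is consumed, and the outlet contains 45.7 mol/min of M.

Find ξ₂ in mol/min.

ξ₂ = 19.8 mol/min

Conversion of U: U consumed = 2ξ₁ = 0.275 × 310 → ξ₁ = 42.62 mol/min.
M balance: n_M = 0 + 2ξ₁ − 2ξ₂ = 45.7 → ξ₂ = (2·42.62 − 45.7)/2 = 19.77 mol/min.
Outlet amounts (n = n₀ + Σ ν·ξ):
  U: 310 − 2(42.62) = 224.8
  M: 0 + 2(42.62) − 2(19.77) = 45.7
  R: 0 + 3(19.77) = 59.32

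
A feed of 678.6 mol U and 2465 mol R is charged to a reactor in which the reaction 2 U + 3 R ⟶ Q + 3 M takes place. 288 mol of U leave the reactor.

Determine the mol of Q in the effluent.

195 mol

For U: n = n₀ − 2ξ → 288 = 678.6 − 2ξ, giving ξ = 195.3 mol.
Outlet amounts (n = n₀ + ν ξ):
  U: 678.6 − 2(195.3) = 288
  R: 2465 − 3(195.3) = 1879
  Q: 0 + 1(195.3) = 195.3
  M: 0 + 3(195.3) = 585.9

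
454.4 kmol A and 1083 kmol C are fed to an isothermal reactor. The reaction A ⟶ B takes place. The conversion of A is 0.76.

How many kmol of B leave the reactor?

345 kmol

A reacted = 0.76 × 454.4 = 345.3 kmol; ν_A = −1, so ξ = 345.3/1 = 345.3 kmol.
Outlet amounts (n = n₀ + ν ξ):
  A: 454.4 − 1(345.3) = 109.1
  B: 0 + 1(345.3) = 345.3
  C: 1083 (inert)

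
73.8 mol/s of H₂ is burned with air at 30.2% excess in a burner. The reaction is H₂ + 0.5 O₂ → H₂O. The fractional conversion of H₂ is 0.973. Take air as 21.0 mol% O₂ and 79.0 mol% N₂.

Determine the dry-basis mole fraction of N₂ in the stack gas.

Stoichiometric O₂ = 0.5 × 73.8 = 36.9 mol/s; O₂ fed = 36.9 × 1.302 = 48.04 mol/s.
N₂ fed = 48.04 × 79/21 = 180.7 mol/s.
Fuel reacted = 0.973 × 73.8 → ξ = 71.81 mol/s.
Outlet (n = n₀ + ν ξ):
  H₂: 73.8 − 1(71.81) = 1.993
  O₂: 48.04 − 0.5(71.81) = 12.14
  N₂: 180.7 (inert)
  H₂O: 0 + 1(71.81) = 71.81
Dry total = 194.9 mol/s; y_N₂ (dry) = 180.7 / 194.9 = 0.9275.

0.927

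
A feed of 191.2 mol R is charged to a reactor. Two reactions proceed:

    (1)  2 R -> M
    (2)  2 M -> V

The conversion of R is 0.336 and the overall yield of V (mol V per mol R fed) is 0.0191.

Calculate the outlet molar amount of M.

24.8 mol

Conversion of R: R consumed = 2ξ₁ = 0.336 × 191.2 → ξ₁ = 32.12 mol.
Yield of V: 1ξ₂ / 191.2 = 0.0191 → ξ₂ = 3.652 mol.
Outlet amounts (n = n₀ + Σ ν·ξ):
  R: 191.2 − 2(32.12) = 127
  M: 0 + 1(32.12) − 2(3.652) = 24.82
  V: 0 + 1(3.652) = 3.652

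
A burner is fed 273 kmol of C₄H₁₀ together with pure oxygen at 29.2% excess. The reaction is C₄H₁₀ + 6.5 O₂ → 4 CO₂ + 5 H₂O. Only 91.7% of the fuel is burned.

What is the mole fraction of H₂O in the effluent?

Stoichiometric O₂ = 6.5 × 273 = 1774 kmol; O₂ fed = 1774 × 1.292 = 2293 kmol.
Fuel reacted = 0.917 × 273 → ξ = 250.3 kmol.
Outlet (n = n₀ + ν ξ):
  C₄H₁₀: 273 − 1(250.3) = 22.66
  O₂: 2293 − 6.5(250.3) = 665.4
  CO₂: 0 + 4(250.3) = 1001
  H₂O: 0 + 5(250.3) = 1252
Total out = 2941 kmol; y_H₂O = 1252 / 2941 = 0.4256.

0.426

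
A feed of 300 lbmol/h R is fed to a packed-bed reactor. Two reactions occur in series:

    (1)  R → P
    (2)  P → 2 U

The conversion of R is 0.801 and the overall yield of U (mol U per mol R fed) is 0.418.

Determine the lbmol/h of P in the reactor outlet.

178 lbmol/h

Conversion of R: R consumed = 1ξ₁ = 0.801 × 300 → ξ₁ = 240.3 lbmol/h.
Yield of U: 2ξ₂ / 300 = 0.418 → ξ₂ = 62.7 lbmol/h.
Outlet amounts (n = n₀ + Σ ν·ξ):
  R: 300 − 1(240.3) = 59.7
  P: 0 + 1(240.3) − 1(62.7) = 177.6
  U: 0 + 2(62.7) = 125.4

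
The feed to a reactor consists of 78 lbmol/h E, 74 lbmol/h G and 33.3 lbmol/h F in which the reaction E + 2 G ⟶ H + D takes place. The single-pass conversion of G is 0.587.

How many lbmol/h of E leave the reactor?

G reacted = 0.587 × 74 = 43.44 lbmol/h; ν_G = −2, so ξ = 43.44/2 = 21.72 lbmol/h.
Outlet amounts (n = n₀ + ν ξ):
  E: 78 − 1(21.72) = 56.28
  G: 74 − 2(21.72) = 30.56
  H: 0 + 1(21.72) = 21.72
  D: 0 + 1(21.72) = 21.72
  F: 33.3 (inert)

56.3 lbmol/h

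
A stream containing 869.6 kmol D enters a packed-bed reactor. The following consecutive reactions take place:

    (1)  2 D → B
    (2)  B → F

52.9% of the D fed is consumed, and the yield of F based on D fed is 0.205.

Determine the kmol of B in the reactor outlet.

Conversion of D: D consumed = 2ξ₁ = 0.529 × 869.6 → ξ₁ = 230 kmol.
Yield of F: 1ξ₂ / 869.6 = 0.205 → ξ₂ = 178.3 kmol.
Outlet amounts (n = n₀ + Σ ν·ξ):
  D: 869.6 − 2(230) = 409.6
  B: 0 + 1(230) − 1(178.3) = 51.74
  F: 0 + 1(178.3) = 178.3

51.7 kmol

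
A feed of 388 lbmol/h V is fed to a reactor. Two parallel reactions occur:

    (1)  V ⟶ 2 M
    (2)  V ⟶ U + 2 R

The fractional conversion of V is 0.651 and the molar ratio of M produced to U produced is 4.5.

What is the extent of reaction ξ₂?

ξ₂ = 77.7 lbmol/h

Conversion of V: V consumed = 0.651 × 388 = 252.6 lbmol/h = 1ξ₁ + 1ξ₂.
Selectivity: 2ξ₁ / (1ξ₂) = 4.5 → ξ₁ = 2.25 ξ₂.
Substitute: (1·2.25 + 1) ξ₂ = 252.6 → ξ₂ = 77.72 lbmol/h, ξ₁ = 174.9 lbmol/h.
Outlet amounts (n = n₀ + Σ ν·ξ):
  V: 388 − 1(174.9) − 1(77.72) = 135.4
  M: 0 + 2(174.9) = 349.7
  U: 0 + 1(77.72) = 77.72
  R: 0 + 2(77.72) = 155.4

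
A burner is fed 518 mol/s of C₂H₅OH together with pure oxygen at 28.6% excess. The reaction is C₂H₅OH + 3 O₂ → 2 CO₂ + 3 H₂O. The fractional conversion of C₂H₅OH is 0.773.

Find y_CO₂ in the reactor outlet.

Stoichiometric O₂ = 3 × 518 = 1554 mol/s; O₂ fed = 1554 × 1.286 = 1998 mol/s.
Fuel reacted = 0.773 × 518 → ξ = 400.4 mol/s.
Outlet (n = n₀ + ν ξ):
  C₂H₅OH: 518 − 1(400.4) = 117.6
  O₂: 1998 − 3(400.4) = 797.2
  CO₂: 0 + 2(400.4) = 800.8
  H₂O: 0 + 3(400.4) = 1201
Total out = 2917 mol/s; y_CO₂ = 800.8 / 2917 = 0.2746.

0.275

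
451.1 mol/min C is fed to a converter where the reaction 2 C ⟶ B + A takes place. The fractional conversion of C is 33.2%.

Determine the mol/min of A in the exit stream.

C reacted = 0.332 × 451.1 = 149.8 mol/min; ν_C = −2, so ξ = 149.8/2 = 74.88 mol/min.
Outlet amounts (n = n₀ + ν ξ):
  C: 451.1 − 2(74.88) = 301.3
  B: 0 + 1(74.88) = 74.88
  A: 0 + 1(74.88) = 74.88

74.9 mol/min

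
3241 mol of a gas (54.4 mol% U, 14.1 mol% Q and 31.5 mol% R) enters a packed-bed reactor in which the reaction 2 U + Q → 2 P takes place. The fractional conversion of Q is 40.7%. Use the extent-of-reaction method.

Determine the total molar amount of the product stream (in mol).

3060 mol

Q reacted = 0.407 × 457 = 186 mol; ν_Q = −1, so ξ = 186/1 = 186 mol.
Outlet amounts (n = n₀ + ν ξ):
  U: 1763 − 2(186) = 1391
  Q: 457 − 1(186) = 271
  P: 0 + 2(186) = 372
  R: 1021 (inert)
Total out = 1391 + 271 + 372 + 1021 = 3055 mol.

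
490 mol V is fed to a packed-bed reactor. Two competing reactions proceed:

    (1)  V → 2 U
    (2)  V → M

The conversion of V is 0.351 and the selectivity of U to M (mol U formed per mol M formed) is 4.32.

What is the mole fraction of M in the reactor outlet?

Conversion of V: V consumed = 0.351 × 490 = 172 mol = 1ξ₁ + 1ξ₂.
Selectivity: 2ξ₁ / (1ξ₂) = 4.32 → ξ₁ = 2.16 ξ₂.
Substitute: (1·2.16 + 1) ξ₂ = 172 → ξ₂ = 54.43 mol, ξ₁ = 117.6 mol.
Outlet amounts (n = n₀ + Σ ν·ξ):
  V: 490 − 1(117.6) − 1(54.43) = 318
  U: 0 + 2(117.6) = 235.1
  M: 0 + 1(54.43) = 54.43
Total out = 607.6 mol; y_M = 54.43 / 607.6 = 0.08958.

0.0896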